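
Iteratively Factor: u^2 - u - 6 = (u + 2)*(u - 3)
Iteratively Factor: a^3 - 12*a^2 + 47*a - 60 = (a - 4)*(a^2 - 8*a + 15) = (a - 5)*(a - 4)*(a - 3)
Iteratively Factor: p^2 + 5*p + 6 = (p + 3)*(p + 2)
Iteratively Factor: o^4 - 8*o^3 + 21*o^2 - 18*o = (o - 3)*(o^3 - 5*o^2 + 6*o) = o*(o - 3)*(o^2 - 5*o + 6) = o*(o - 3)*(o - 2)*(o - 3)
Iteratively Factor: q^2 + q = (q + 1)*(q)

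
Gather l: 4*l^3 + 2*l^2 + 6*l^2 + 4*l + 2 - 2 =4*l^3 + 8*l^2 + 4*l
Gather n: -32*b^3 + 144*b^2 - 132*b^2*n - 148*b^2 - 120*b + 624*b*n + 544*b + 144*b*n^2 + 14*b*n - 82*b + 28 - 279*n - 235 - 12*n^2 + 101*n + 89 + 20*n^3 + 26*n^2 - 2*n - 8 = -32*b^3 - 4*b^2 + 342*b + 20*n^3 + n^2*(144*b + 14) + n*(-132*b^2 + 638*b - 180) - 126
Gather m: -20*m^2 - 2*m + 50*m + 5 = -20*m^2 + 48*m + 5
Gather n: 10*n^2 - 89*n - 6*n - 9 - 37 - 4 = 10*n^2 - 95*n - 50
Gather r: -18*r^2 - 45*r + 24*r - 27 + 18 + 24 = -18*r^2 - 21*r + 15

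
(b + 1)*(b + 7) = b^2 + 8*b + 7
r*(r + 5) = r^2 + 5*r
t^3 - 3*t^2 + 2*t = t*(t - 2)*(t - 1)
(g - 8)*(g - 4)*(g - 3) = g^3 - 15*g^2 + 68*g - 96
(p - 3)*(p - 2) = p^2 - 5*p + 6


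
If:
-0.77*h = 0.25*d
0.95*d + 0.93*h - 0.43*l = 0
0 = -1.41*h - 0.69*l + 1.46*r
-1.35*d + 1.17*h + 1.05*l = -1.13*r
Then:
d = 0.00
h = 0.00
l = 0.00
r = 0.00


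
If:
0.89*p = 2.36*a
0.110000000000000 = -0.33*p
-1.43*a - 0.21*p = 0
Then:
No Solution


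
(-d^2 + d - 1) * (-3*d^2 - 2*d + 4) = 3*d^4 - d^3 - 3*d^2 + 6*d - 4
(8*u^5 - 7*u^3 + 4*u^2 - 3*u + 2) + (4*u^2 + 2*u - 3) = 8*u^5 - 7*u^3 + 8*u^2 - u - 1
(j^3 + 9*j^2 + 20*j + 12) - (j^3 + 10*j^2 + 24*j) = -j^2 - 4*j + 12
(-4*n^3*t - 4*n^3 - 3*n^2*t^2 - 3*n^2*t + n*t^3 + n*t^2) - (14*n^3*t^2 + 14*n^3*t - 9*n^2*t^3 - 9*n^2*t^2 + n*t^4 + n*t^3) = -14*n^3*t^2 - 18*n^3*t - 4*n^3 + 9*n^2*t^3 + 6*n^2*t^2 - 3*n^2*t - n*t^4 + n*t^2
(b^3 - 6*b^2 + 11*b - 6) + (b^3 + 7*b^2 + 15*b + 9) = 2*b^3 + b^2 + 26*b + 3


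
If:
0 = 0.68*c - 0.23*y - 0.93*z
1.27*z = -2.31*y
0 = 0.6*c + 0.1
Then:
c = -0.17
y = 0.08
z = -0.14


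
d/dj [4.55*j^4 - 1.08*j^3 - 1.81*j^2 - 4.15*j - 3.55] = 18.2*j^3 - 3.24*j^2 - 3.62*j - 4.15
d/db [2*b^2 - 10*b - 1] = 4*b - 10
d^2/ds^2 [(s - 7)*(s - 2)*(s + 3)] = 6*s - 12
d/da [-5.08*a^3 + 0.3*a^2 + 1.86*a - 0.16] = -15.24*a^2 + 0.6*a + 1.86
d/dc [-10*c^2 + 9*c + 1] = 9 - 20*c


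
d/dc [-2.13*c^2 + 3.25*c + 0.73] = 3.25 - 4.26*c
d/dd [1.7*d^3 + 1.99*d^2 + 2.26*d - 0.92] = 5.1*d^2 + 3.98*d + 2.26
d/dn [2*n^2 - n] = 4*n - 1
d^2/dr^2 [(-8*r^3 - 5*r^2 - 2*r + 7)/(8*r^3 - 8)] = (-5*r^6 - 6*r^5 - 6*r^4 - 35*r^3 - 12*r^2 - 3*r - 5)/(4*(r^9 - 3*r^6 + 3*r^3 - 1))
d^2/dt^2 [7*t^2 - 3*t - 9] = 14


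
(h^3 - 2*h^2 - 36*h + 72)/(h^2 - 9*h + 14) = (h^2 - 36)/(h - 7)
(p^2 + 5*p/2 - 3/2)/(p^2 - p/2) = (p + 3)/p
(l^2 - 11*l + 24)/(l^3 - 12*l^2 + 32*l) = (l - 3)/(l*(l - 4))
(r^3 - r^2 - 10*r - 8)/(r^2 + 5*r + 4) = (r^2 - 2*r - 8)/(r + 4)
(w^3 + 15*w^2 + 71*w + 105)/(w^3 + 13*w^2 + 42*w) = (w^2 + 8*w + 15)/(w*(w + 6))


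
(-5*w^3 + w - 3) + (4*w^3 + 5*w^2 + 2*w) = -w^3 + 5*w^2 + 3*w - 3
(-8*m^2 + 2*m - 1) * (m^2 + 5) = -8*m^4 + 2*m^3 - 41*m^2 + 10*m - 5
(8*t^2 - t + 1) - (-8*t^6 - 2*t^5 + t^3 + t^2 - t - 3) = 8*t^6 + 2*t^5 - t^3 + 7*t^2 + 4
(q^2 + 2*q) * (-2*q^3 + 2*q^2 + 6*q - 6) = -2*q^5 - 2*q^4 + 10*q^3 + 6*q^2 - 12*q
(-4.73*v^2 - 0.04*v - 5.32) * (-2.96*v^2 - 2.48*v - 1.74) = 14.0008*v^4 + 11.8488*v^3 + 24.0766*v^2 + 13.2632*v + 9.2568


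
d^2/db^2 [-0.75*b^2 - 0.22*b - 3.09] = -1.50000000000000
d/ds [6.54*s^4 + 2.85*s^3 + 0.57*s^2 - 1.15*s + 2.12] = 26.16*s^3 + 8.55*s^2 + 1.14*s - 1.15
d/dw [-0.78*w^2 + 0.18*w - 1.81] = 0.18 - 1.56*w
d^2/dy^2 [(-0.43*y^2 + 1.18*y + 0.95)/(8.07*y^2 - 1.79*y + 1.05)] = (141.271806*y^3 + 393.07356*y^2 - 142.33059*y - 6.52439)/(525.557943*y^6 - 349.720713*y^5 + 282.714696*y^4 - 96.740729*y^3 + 36.78444*y^2 - 5.920425*y + 1.157625)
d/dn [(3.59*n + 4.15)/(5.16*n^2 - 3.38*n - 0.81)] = (-18.5244*n^2 - 42.828*n + 11.1191)/(26.6256*n^4 - 34.8816*n^3 + 3.0652*n^2 + 5.4756*n + 0.6561)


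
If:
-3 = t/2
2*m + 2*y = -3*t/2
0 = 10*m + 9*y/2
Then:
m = -81/22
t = -6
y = 90/11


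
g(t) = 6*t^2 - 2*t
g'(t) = 12*t - 2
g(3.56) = 68.92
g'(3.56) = 40.72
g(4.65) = 120.44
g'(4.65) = 53.80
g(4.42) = 108.38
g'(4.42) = 51.04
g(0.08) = -0.12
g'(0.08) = -1.04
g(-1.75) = 21.88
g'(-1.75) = -23.00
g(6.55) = 244.32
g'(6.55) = 76.60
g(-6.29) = 249.96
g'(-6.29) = -77.48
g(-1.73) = 21.42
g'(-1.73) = -22.76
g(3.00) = 48.00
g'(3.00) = 34.00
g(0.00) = 0.00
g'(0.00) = -2.00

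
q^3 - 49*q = q*(q - 7)*(q + 7)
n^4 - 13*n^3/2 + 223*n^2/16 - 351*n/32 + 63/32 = (n - 3)*(n - 7/4)*(n - 3/2)*(n - 1/4)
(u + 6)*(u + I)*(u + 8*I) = u^3 + 6*u^2 + 9*I*u^2 - 8*u + 54*I*u - 48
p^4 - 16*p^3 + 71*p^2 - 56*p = p*(p - 8)*(p - 7)*(p - 1)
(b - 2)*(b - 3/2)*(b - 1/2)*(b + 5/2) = b^4 - 3*b^3/2 - 21*b^2/4 + 83*b/8 - 15/4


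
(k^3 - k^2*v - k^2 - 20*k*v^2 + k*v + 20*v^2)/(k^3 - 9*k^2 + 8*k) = (k^2 - k*v - 20*v^2)/(k*(k - 8))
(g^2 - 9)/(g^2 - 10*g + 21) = (g + 3)/(g - 7)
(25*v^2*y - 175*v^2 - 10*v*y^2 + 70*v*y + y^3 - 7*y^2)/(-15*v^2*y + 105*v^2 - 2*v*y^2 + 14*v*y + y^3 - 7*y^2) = (-5*v + y)/(3*v + y)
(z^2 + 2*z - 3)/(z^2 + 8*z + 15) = (z - 1)/(z + 5)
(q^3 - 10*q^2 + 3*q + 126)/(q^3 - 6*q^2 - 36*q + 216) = (q^2 - 4*q - 21)/(q^2 - 36)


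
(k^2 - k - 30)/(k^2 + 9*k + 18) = (k^2 - k - 30)/(k^2 + 9*k + 18)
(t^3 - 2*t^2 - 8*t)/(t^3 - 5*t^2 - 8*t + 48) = t*(t + 2)/(t^2 - t - 12)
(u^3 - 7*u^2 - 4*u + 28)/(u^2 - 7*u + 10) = (u^2 - 5*u - 14)/(u - 5)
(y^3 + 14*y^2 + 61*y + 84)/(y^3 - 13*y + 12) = (y^2 + 10*y + 21)/(y^2 - 4*y + 3)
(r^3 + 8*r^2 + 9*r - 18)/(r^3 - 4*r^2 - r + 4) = (r^2 + 9*r + 18)/(r^2 - 3*r - 4)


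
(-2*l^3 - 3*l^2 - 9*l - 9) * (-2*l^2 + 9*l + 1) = 4*l^5 - 12*l^4 - 11*l^3 - 66*l^2 - 90*l - 9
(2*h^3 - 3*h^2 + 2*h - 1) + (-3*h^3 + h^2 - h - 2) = -h^3 - 2*h^2 + h - 3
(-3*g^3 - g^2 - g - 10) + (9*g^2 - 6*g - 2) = -3*g^3 + 8*g^2 - 7*g - 12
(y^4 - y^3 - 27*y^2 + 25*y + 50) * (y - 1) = y^5 - 2*y^4 - 26*y^3 + 52*y^2 + 25*y - 50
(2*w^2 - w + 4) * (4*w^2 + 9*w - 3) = 8*w^4 + 14*w^3 + w^2 + 39*w - 12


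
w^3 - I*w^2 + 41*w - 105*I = (w - 5*I)*(w - 3*I)*(w + 7*I)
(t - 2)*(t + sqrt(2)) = t^2 - 2*t + sqrt(2)*t - 2*sqrt(2)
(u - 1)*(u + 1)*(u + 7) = u^3 + 7*u^2 - u - 7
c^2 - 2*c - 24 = (c - 6)*(c + 4)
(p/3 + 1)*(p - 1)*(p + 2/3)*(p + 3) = p^4/3 + 17*p^3/9 + 19*p^2/9 - 7*p/3 - 2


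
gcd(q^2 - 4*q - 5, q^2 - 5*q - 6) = q + 1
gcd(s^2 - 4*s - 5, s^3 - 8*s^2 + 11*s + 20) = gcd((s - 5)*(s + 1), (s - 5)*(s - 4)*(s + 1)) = s^2 - 4*s - 5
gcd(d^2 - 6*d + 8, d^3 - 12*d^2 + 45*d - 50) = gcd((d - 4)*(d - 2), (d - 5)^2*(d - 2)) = d - 2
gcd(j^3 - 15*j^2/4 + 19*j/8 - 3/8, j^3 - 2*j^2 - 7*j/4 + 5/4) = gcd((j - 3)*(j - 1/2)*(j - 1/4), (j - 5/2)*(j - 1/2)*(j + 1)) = j - 1/2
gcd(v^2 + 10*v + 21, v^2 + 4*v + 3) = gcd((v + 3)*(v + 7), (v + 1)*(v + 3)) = v + 3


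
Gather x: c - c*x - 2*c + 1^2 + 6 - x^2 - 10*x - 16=-c - x^2 + x*(-c - 10) - 9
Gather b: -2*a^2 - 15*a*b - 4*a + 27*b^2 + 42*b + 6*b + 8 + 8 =-2*a^2 - 4*a + 27*b^2 + b*(48 - 15*a) + 16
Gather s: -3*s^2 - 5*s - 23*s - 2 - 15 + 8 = -3*s^2 - 28*s - 9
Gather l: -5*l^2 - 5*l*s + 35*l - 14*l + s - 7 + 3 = -5*l^2 + l*(21 - 5*s) + s - 4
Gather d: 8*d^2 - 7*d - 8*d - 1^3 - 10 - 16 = 8*d^2 - 15*d - 27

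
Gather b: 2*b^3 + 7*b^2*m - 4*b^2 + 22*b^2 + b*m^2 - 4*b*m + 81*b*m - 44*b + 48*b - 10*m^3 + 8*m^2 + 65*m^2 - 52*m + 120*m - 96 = 2*b^3 + b^2*(7*m + 18) + b*(m^2 + 77*m + 4) - 10*m^3 + 73*m^2 + 68*m - 96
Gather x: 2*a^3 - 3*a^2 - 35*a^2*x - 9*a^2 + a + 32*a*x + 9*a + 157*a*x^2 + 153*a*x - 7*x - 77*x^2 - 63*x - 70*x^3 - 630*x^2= 2*a^3 - 12*a^2 + 10*a - 70*x^3 + x^2*(157*a - 707) + x*(-35*a^2 + 185*a - 70)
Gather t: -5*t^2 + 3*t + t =-5*t^2 + 4*t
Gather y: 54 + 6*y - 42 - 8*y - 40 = -2*y - 28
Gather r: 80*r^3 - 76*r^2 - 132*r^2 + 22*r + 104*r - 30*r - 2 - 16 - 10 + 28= 80*r^3 - 208*r^2 + 96*r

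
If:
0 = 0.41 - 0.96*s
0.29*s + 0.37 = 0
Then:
No Solution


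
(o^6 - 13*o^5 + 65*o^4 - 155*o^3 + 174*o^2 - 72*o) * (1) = o^6 - 13*o^5 + 65*o^4 - 155*o^3 + 174*o^2 - 72*o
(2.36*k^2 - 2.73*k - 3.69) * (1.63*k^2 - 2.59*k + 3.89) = 3.8468*k^4 - 10.5623*k^3 + 10.2364*k^2 - 1.0626*k - 14.3541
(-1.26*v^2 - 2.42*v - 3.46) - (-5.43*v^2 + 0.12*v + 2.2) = 4.17*v^2 - 2.54*v - 5.66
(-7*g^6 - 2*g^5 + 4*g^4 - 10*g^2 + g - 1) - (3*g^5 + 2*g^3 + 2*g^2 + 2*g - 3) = -7*g^6 - 5*g^5 + 4*g^4 - 2*g^3 - 12*g^2 - g + 2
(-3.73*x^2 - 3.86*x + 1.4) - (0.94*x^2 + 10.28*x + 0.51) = -4.67*x^2 - 14.14*x + 0.89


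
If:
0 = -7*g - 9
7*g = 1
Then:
No Solution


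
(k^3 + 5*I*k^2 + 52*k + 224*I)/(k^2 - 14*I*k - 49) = (k^2 + 12*I*k - 32)/(k - 7*I)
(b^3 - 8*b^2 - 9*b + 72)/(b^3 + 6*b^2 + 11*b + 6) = (b^2 - 11*b + 24)/(b^2 + 3*b + 2)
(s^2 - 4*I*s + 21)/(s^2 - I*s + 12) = (s - 7*I)/(s - 4*I)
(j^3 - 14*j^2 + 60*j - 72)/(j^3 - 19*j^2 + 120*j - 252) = (j - 2)/(j - 7)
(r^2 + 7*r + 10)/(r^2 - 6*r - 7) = (r^2 + 7*r + 10)/(r^2 - 6*r - 7)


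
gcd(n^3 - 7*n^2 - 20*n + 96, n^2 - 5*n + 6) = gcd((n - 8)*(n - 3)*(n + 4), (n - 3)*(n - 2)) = n - 3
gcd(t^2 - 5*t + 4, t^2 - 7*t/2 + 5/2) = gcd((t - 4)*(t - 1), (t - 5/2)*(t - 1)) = t - 1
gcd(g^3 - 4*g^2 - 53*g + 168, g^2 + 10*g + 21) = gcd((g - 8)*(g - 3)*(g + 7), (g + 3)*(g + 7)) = g + 7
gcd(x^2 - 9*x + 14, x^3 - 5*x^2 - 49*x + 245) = x - 7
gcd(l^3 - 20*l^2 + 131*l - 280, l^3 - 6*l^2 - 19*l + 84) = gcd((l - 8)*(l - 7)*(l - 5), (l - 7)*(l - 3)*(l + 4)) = l - 7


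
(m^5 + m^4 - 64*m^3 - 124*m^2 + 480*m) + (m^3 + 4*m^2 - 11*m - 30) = m^5 + m^4 - 63*m^3 - 120*m^2 + 469*m - 30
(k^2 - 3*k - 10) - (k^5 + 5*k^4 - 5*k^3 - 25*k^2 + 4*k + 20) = -k^5 - 5*k^4 + 5*k^3 + 26*k^2 - 7*k - 30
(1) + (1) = 2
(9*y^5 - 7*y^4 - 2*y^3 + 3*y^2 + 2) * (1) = 9*y^5 - 7*y^4 - 2*y^3 + 3*y^2 + 2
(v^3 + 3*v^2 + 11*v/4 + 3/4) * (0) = 0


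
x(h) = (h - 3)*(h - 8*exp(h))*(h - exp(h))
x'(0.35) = -29.79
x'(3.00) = 2694.12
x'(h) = (1 - 8*exp(h))*(h - 3)*(h - exp(h)) + (1 - exp(h))*(h - 3)*(h - 8*exp(h)) + (h - 8*exp(h))*(h - exp(h)) = (1 - exp(h))*(h - 3)*(h - 8*exp(h)) - (h - 3)*(h - exp(h))*(8*exp(h) - 1) + (h - 8*exp(h))*(h - exp(h))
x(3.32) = 1697.69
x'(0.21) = -21.74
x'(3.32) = 8880.56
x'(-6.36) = 158.83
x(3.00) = 0.00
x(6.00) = 3840867.53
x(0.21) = -27.59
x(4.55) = 105071.16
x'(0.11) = -17.15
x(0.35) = -31.17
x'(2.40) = -227.25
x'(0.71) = -62.55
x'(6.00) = 9016307.12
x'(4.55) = 282566.53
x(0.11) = -25.65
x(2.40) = -443.85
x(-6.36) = -379.54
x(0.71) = -47.18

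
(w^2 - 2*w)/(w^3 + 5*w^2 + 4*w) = (w - 2)/(w^2 + 5*w + 4)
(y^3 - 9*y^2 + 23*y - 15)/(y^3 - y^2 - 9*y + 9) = (y - 5)/(y + 3)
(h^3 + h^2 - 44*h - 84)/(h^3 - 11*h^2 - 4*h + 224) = (h^2 + 8*h + 12)/(h^2 - 4*h - 32)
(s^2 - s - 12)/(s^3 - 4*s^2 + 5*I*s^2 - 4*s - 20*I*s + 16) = (s + 3)/(s^2 + 5*I*s - 4)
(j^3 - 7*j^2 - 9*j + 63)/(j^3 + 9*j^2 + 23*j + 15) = (j^2 - 10*j + 21)/(j^2 + 6*j + 5)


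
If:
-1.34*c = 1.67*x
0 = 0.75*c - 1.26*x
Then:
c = 0.00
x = 0.00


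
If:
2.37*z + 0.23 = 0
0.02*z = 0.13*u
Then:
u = -0.01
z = -0.10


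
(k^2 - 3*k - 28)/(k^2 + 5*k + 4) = (k - 7)/(k + 1)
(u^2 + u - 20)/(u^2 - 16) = (u + 5)/(u + 4)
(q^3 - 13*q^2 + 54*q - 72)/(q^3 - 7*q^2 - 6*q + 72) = (q - 3)/(q + 3)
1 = 1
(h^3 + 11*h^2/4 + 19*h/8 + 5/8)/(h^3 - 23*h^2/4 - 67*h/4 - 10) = (h + 1/2)/(h - 8)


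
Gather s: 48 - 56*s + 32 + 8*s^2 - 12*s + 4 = 8*s^2 - 68*s + 84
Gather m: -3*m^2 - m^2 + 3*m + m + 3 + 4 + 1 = -4*m^2 + 4*m + 8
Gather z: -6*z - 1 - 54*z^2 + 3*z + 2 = -54*z^2 - 3*z + 1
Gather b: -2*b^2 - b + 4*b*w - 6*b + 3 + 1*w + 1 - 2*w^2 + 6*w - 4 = -2*b^2 + b*(4*w - 7) - 2*w^2 + 7*w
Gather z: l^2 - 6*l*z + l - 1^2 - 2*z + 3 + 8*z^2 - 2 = l^2 + l + 8*z^2 + z*(-6*l - 2)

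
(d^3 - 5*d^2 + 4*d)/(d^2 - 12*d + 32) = d*(d - 1)/(d - 8)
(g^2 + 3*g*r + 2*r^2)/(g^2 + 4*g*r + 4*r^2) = (g + r)/(g + 2*r)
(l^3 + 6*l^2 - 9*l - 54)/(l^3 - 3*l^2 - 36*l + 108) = (l + 3)/(l - 6)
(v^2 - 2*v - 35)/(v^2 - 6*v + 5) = (v^2 - 2*v - 35)/(v^2 - 6*v + 5)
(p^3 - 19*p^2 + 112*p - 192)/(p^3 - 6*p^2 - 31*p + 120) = (p - 8)/(p + 5)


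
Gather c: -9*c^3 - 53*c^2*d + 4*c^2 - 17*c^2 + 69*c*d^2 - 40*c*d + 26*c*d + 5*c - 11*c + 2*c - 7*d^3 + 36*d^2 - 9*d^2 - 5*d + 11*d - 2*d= -9*c^3 + c^2*(-53*d - 13) + c*(69*d^2 - 14*d - 4) - 7*d^3 + 27*d^2 + 4*d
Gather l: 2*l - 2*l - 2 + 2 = 0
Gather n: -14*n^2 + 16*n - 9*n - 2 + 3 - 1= -14*n^2 + 7*n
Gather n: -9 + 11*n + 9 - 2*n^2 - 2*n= -2*n^2 + 9*n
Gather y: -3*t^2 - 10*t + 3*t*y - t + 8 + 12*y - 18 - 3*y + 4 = -3*t^2 - 11*t + y*(3*t + 9) - 6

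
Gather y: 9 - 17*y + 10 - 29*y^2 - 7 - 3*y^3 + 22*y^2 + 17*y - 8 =-3*y^3 - 7*y^2 + 4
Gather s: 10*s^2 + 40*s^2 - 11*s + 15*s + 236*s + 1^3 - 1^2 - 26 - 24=50*s^2 + 240*s - 50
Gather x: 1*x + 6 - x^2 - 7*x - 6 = -x^2 - 6*x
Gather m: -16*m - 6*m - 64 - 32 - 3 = -22*m - 99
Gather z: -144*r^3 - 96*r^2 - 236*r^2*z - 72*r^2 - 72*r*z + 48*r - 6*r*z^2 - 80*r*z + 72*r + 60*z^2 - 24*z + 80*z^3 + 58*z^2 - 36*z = -144*r^3 - 168*r^2 + 120*r + 80*z^3 + z^2*(118 - 6*r) + z*(-236*r^2 - 152*r - 60)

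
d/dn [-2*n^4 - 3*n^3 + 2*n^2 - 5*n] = -8*n^3 - 9*n^2 + 4*n - 5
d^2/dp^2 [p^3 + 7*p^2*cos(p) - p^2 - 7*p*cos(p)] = -7*p^2*cos(p) - 28*p*sin(p) + 7*p*cos(p) + 6*p + 14*sqrt(2)*sin(p + pi/4) - 2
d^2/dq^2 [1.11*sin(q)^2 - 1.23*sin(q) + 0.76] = 1.23*sin(q) + 2.22*cos(2*q)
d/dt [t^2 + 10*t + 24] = 2*t + 10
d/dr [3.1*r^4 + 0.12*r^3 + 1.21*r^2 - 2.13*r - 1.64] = 12.4*r^3 + 0.36*r^2 + 2.42*r - 2.13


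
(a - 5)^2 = a^2 - 10*a + 25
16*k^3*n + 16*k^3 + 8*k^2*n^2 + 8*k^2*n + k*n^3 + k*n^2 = (4*k + n)^2*(k*n + k)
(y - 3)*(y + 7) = y^2 + 4*y - 21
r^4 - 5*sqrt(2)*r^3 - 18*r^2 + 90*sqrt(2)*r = r*(r - 5*sqrt(2))*(r - 3*sqrt(2))*(r + 3*sqrt(2))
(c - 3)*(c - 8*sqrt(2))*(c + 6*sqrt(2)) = c^3 - 3*c^2 - 2*sqrt(2)*c^2 - 96*c + 6*sqrt(2)*c + 288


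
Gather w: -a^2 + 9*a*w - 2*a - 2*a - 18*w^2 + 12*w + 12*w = -a^2 - 4*a - 18*w^2 + w*(9*a + 24)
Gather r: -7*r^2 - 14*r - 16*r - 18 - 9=-7*r^2 - 30*r - 27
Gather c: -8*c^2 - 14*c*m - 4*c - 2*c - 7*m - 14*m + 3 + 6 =-8*c^2 + c*(-14*m - 6) - 21*m + 9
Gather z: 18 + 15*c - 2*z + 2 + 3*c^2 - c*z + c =3*c^2 + 16*c + z*(-c - 2) + 20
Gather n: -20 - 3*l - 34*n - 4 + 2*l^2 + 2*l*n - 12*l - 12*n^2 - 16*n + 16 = 2*l^2 - 15*l - 12*n^2 + n*(2*l - 50) - 8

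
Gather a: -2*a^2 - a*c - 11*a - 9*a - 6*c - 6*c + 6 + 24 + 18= -2*a^2 + a*(-c - 20) - 12*c + 48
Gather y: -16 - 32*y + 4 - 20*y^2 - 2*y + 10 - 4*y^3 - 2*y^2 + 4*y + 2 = -4*y^3 - 22*y^2 - 30*y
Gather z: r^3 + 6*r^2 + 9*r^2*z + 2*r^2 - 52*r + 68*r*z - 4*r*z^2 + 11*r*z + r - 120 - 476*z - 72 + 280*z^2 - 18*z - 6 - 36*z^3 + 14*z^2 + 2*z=r^3 + 8*r^2 - 51*r - 36*z^3 + z^2*(294 - 4*r) + z*(9*r^2 + 79*r - 492) - 198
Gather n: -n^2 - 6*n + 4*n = -n^2 - 2*n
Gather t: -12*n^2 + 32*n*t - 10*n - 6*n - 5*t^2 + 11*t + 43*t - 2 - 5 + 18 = -12*n^2 - 16*n - 5*t^2 + t*(32*n + 54) + 11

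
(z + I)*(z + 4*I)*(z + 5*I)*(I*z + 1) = I*z^4 - 9*z^3 - 19*I*z^2 - 9*z - 20*I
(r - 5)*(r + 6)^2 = r^3 + 7*r^2 - 24*r - 180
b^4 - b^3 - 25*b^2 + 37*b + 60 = (b - 4)*(b - 3)*(b + 1)*(b + 5)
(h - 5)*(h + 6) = h^2 + h - 30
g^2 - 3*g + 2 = (g - 2)*(g - 1)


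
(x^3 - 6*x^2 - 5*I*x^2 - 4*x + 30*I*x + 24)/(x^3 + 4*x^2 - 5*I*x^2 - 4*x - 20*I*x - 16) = (x - 6)/(x + 4)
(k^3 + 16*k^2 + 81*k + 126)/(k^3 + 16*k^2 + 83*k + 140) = (k^2 + 9*k + 18)/(k^2 + 9*k + 20)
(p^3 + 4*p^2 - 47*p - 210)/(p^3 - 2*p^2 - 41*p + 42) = (p + 5)/(p - 1)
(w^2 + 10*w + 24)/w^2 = 1 + 10/w + 24/w^2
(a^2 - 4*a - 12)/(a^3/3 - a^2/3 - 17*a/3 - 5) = 3*(-a^2 + 4*a + 12)/(-a^3 + a^2 + 17*a + 15)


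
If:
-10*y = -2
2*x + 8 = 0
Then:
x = -4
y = 1/5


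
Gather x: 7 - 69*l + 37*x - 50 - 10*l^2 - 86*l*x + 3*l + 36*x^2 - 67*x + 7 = -10*l^2 - 66*l + 36*x^2 + x*(-86*l - 30) - 36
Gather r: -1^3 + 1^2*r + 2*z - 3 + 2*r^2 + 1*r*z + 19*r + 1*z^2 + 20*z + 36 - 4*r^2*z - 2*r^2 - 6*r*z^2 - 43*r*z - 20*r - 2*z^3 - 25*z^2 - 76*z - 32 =-4*r^2*z + r*(-6*z^2 - 42*z) - 2*z^3 - 24*z^2 - 54*z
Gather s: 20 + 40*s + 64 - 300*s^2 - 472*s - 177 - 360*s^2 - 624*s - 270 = -660*s^2 - 1056*s - 363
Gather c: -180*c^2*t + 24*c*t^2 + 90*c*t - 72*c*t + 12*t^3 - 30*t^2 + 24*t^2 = -180*c^2*t + c*(24*t^2 + 18*t) + 12*t^3 - 6*t^2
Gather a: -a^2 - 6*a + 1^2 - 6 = -a^2 - 6*a - 5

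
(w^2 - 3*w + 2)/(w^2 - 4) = (w - 1)/(w + 2)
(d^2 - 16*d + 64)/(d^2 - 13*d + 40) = (d - 8)/(d - 5)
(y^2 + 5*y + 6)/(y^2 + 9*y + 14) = (y + 3)/(y + 7)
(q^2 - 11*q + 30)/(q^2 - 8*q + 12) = (q - 5)/(q - 2)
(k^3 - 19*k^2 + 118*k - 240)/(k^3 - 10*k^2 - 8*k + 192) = (k - 5)/(k + 4)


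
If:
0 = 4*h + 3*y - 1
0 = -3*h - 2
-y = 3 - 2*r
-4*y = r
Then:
No Solution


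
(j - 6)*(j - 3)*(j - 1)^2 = j^4 - 11*j^3 + 37*j^2 - 45*j + 18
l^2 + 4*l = l*(l + 4)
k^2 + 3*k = k*(k + 3)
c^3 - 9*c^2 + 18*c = c*(c - 6)*(c - 3)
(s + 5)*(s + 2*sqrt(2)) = s^2 + 2*sqrt(2)*s + 5*s + 10*sqrt(2)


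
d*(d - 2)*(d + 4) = d^3 + 2*d^2 - 8*d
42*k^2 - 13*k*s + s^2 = (-7*k + s)*(-6*k + s)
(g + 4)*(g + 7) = g^2 + 11*g + 28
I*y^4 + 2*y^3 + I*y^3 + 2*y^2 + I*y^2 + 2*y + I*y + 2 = (y - 2*I)*(y - I)*(y + I)*(I*y + I)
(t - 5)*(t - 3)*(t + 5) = t^3 - 3*t^2 - 25*t + 75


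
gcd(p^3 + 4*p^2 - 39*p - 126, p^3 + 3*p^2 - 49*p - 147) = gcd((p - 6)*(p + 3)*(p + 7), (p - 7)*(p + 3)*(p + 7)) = p^2 + 10*p + 21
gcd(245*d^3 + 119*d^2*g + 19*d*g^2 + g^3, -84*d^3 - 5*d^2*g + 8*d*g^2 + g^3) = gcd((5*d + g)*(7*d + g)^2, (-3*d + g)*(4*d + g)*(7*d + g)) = 7*d + g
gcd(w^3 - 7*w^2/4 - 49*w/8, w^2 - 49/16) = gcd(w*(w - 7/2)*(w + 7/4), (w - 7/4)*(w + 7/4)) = w + 7/4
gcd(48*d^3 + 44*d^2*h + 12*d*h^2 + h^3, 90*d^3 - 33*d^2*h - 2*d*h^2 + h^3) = 6*d + h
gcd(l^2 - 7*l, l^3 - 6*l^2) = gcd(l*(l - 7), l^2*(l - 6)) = l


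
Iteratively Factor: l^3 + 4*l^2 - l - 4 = (l + 1)*(l^2 + 3*l - 4) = (l - 1)*(l + 1)*(l + 4)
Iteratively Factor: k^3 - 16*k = (k + 4)*(k^2 - 4*k) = (k - 4)*(k + 4)*(k)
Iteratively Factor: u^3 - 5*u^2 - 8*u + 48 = (u + 3)*(u^2 - 8*u + 16) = (u - 4)*(u + 3)*(u - 4)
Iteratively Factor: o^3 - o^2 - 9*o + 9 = (o - 1)*(o^2 - 9) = (o - 3)*(o - 1)*(o + 3)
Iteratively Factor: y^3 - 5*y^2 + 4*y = (y - 4)*(y^2 - y) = (y - 4)*(y - 1)*(y)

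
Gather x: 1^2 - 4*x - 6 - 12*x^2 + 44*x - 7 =-12*x^2 + 40*x - 12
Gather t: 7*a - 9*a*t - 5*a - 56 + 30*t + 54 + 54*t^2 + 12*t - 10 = 2*a + 54*t^2 + t*(42 - 9*a) - 12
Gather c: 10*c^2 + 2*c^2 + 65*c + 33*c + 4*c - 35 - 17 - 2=12*c^2 + 102*c - 54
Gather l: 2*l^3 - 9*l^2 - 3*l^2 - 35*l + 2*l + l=2*l^3 - 12*l^2 - 32*l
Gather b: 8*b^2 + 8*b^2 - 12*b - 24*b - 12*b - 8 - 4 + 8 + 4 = 16*b^2 - 48*b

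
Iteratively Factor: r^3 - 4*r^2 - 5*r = (r + 1)*(r^2 - 5*r) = (r - 5)*(r + 1)*(r)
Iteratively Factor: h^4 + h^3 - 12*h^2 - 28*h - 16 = (h - 4)*(h^3 + 5*h^2 + 8*h + 4) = (h - 4)*(h + 2)*(h^2 + 3*h + 2) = (h - 4)*(h + 2)^2*(h + 1)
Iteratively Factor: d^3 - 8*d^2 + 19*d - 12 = (d - 4)*(d^2 - 4*d + 3) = (d - 4)*(d - 3)*(d - 1)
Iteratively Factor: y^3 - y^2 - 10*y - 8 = (y + 1)*(y^2 - 2*y - 8) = (y - 4)*(y + 1)*(y + 2)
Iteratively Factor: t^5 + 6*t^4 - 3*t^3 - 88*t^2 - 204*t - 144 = (t - 4)*(t^4 + 10*t^3 + 37*t^2 + 60*t + 36) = (t - 4)*(t + 2)*(t^3 + 8*t^2 + 21*t + 18) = (t - 4)*(t + 2)^2*(t^2 + 6*t + 9) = (t - 4)*(t + 2)^2*(t + 3)*(t + 3)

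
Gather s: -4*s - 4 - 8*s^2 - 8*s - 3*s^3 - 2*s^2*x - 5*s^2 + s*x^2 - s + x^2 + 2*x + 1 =-3*s^3 + s^2*(-2*x - 13) + s*(x^2 - 13) + x^2 + 2*x - 3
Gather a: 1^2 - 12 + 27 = 16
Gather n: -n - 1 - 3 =-n - 4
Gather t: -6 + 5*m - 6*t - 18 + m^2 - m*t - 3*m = m^2 + 2*m + t*(-m - 6) - 24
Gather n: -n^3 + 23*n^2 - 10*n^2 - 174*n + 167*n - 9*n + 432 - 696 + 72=-n^3 + 13*n^2 - 16*n - 192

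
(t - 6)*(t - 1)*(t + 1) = t^3 - 6*t^2 - t + 6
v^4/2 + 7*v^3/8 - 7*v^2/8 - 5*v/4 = v*(v/2 + 1/2)*(v - 5/4)*(v + 2)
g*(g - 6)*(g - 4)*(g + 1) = g^4 - 9*g^3 + 14*g^2 + 24*g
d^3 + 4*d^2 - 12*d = d*(d - 2)*(d + 6)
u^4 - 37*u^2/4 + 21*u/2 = u*(u - 2)*(u - 3/2)*(u + 7/2)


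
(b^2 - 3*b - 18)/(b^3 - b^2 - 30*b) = (b + 3)/(b*(b + 5))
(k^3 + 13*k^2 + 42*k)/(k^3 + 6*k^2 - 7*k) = (k + 6)/(k - 1)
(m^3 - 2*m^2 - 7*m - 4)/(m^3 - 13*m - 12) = (m + 1)/(m + 3)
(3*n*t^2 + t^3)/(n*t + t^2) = t*(3*n + t)/(n + t)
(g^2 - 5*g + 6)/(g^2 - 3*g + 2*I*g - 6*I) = (g - 2)/(g + 2*I)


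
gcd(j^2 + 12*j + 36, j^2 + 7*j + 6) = j + 6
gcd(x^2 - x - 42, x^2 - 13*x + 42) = x - 7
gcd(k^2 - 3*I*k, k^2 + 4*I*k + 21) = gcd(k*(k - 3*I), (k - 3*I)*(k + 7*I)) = k - 3*I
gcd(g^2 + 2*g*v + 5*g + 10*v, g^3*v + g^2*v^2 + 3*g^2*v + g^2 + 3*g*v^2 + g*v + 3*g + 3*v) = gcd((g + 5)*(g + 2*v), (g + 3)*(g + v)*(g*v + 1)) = 1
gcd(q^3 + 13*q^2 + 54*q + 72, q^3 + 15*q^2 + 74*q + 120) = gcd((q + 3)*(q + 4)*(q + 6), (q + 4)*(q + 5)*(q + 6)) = q^2 + 10*q + 24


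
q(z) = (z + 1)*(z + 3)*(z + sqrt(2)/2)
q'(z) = (z + 1)*(z + 3) + (z + 1)*(z + sqrt(2)/2) + (z + 3)*(z + sqrt(2)/2) = 3*z^2 + sqrt(2)*z + 8*z + 2*sqrt(2) + 3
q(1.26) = 18.94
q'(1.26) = 22.45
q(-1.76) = 0.99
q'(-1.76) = -1.45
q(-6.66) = -123.32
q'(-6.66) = 76.20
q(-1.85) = 1.12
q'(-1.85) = -1.32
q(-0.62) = 0.08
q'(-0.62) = 1.14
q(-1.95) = 1.24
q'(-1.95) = -1.12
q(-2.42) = 1.41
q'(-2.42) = 0.62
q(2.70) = 71.86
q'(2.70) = 53.12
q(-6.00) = -79.39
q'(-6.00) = 57.34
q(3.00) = 88.97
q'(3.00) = 61.07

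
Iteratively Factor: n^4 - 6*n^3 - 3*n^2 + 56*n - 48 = (n - 4)*(n^3 - 2*n^2 - 11*n + 12) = (n - 4)*(n - 1)*(n^2 - n - 12) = (n - 4)^2*(n - 1)*(n + 3)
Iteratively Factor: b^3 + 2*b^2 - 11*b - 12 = (b + 4)*(b^2 - 2*b - 3) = (b + 1)*(b + 4)*(b - 3)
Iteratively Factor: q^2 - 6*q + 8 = (q - 4)*(q - 2)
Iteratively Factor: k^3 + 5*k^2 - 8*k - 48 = (k + 4)*(k^2 + k - 12) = (k - 3)*(k + 4)*(k + 4)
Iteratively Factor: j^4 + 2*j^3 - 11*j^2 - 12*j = (j)*(j^3 + 2*j^2 - 11*j - 12) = j*(j + 4)*(j^2 - 2*j - 3) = j*(j + 1)*(j + 4)*(j - 3)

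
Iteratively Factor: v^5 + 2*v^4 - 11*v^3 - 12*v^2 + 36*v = (v)*(v^4 + 2*v^3 - 11*v^2 - 12*v + 36) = v*(v - 2)*(v^3 + 4*v^2 - 3*v - 18) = v*(v - 2)*(v + 3)*(v^2 + v - 6) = v*(v - 2)*(v + 3)^2*(v - 2)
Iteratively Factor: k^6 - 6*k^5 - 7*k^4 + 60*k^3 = (k + 3)*(k^5 - 9*k^4 + 20*k^3) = k*(k + 3)*(k^4 - 9*k^3 + 20*k^2) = k*(k - 4)*(k + 3)*(k^3 - 5*k^2) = k*(k - 5)*(k - 4)*(k + 3)*(k^2) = k^2*(k - 5)*(k - 4)*(k + 3)*(k)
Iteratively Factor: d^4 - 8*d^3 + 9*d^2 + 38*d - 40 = (d - 5)*(d^3 - 3*d^2 - 6*d + 8) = (d - 5)*(d - 1)*(d^2 - 2*d - 8) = (d - 5)*(d - 1)*(d + 2)*(d - 4)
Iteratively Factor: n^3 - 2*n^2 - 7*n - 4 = (n - 4)*(n^2 + 2*n + 1) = (n - 4)*(n + 1)*(n + 1)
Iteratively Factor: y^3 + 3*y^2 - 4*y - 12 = (y + 2)*(y^2 + y - 6) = (y - 2)*(y + 2)*(y + 3)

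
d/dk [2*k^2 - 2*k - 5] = 4*k - 2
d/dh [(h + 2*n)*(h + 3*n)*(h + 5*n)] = 3*h^2 + 20*h*n + 31*n^2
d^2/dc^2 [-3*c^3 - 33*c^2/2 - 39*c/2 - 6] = -18*c - 33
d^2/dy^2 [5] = 0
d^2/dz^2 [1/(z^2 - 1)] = 2*(3*z^2 + 1)/(z^2 - 1)^3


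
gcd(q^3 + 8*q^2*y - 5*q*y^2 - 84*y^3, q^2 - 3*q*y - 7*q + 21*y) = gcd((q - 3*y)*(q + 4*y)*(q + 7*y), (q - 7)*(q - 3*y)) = -q + 3*y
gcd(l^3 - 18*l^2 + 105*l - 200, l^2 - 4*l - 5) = l - 5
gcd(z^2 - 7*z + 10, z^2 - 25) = z - 5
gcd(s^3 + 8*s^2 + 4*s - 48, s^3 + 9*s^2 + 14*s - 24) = s^2 + 10*s + 24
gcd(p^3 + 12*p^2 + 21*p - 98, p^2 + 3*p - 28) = p + 7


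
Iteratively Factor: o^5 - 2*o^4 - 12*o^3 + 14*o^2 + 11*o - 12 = (o - 4)*(o^4 + 2*o^3 - 4*o^2 - 2*o + 3) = (o - 4)*(o - 1)*(o^3 + 3*o^2 - o - 3) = (o - 4)*(o - 1)*(o + 3)*(o^2 - 1) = (o - 4)*(o - 1)^2*(o + 3)*(o + 1)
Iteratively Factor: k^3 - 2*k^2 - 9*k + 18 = (k - 3)*(k^2 + k - 6) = (k - 3)*(k + 3)*(k - 2)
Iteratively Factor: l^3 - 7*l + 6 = (l - 1)*(l^2 + l - 6) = (l - 2)*(l - 1)*(l + 3)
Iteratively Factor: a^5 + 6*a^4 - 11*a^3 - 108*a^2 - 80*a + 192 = (a - 1)*(a^4 + 7*a^3 - 4*a^2 - 112*a - 192) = (a - 1)*(a + 3)*(a^3 + 4*a^2 - 16*a - 64) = (a - 4)*(a - 1)*(a + 3)*(a^2 + 8*a + 16) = (a - 4)*(a - 1)*(a + 3)*(a + 4)*(a + 4)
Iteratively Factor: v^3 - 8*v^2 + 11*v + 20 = (v - 4)*(v^2 - 4*v - 5) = (v - 4)*(v + 1)*(v - 5)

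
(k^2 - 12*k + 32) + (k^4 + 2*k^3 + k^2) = k^4 + 2*k^3 + 2*k^2 - 12*k + 32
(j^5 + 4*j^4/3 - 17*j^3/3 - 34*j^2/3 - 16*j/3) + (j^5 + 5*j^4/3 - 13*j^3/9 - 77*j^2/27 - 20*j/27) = 2*j^5 + 3*j^4 - 64*j^3/9 - 383*j^2/27 - 164*j/27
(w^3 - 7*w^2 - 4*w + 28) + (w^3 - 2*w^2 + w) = 2*w^3 - 9*w^2 - 3*w + 28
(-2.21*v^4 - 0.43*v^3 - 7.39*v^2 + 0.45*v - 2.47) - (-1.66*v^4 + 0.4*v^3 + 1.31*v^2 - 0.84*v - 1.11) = -0.55*v^4 - 0.83*v^3 - 8.7*v^2 + 1.29*v - 1.36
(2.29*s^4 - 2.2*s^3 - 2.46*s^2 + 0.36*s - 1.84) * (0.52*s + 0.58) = 1.1908*s^5 + 0.1842*s^4 - 2.5552*s^3 - 1.2396*s^2 - 0.748*s - 1.0672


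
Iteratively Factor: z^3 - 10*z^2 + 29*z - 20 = (z - 5)*(z^2 - 5*z + 4) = (z - 5)*(z - 1)*(z - 4)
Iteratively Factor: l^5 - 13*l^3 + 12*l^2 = (l)*(l^4 - 13*l^2 + 12*l) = l*(l - 3)*(l^3 + 3*l^2 - 4*l) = l*(l - 3)*(l + 4)*(l^2 - l) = l*(l - 3)*(l - 1)*(l + 4)*(l)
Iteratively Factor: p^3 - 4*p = (p - 2)*(p^2 + 2*p) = p*(p - 2)*(p + 2)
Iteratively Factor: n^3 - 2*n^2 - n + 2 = (n - 1)*(n^2 - n - 2) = (n - 1)*(n + 1)*(n - 2)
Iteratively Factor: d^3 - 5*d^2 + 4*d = (d - 4)*(d^2 - d) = (d - 4)*(d - 1)*(d)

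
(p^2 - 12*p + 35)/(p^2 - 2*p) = (p^2 - 12*p + 35)/(p*(p - 2))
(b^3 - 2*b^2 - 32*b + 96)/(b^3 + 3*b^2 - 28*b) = (b^2 + 2*b - 24)/(b*(b + 7))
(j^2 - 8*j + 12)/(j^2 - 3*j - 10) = (-j^2 + 8*j - 12)/(-j^2 + 3*j + 10)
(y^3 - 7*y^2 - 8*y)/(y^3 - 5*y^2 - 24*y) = (y + 1)/(y + 3)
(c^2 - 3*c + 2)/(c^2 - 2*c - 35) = (-c^2 + 3*c - 2)/(-c^2 + 2*c + 35)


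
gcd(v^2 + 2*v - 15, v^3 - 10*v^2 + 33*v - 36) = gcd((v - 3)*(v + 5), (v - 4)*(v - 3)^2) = v - 3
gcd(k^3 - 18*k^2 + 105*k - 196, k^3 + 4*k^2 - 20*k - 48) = k - 4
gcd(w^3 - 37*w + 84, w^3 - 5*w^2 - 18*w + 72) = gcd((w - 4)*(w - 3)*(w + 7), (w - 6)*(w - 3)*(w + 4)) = w - 3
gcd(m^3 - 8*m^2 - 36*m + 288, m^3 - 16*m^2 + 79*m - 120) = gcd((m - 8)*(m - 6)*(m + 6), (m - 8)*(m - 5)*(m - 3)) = m - 8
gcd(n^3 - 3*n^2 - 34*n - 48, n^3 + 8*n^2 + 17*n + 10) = n + 2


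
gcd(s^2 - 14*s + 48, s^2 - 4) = 1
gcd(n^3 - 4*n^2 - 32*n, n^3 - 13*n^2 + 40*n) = n^2 - 8*n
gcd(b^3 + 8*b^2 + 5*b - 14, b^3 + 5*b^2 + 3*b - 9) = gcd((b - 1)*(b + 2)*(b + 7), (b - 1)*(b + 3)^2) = b - 1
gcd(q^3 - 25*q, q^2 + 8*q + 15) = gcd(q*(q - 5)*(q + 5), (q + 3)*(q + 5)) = q + 5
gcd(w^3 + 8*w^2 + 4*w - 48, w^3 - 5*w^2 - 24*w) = 1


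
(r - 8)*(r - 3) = r^2 - 11*r + 24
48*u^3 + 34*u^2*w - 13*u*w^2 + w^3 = (-8*u + w)*(-6*u + w)*(u + w)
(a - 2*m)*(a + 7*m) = a^2 + 5*a*m - 14*m^2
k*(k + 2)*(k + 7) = k^3 + 9*k^2 + 14*k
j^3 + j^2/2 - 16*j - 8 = (j - 4)*(j + 1/2)*(j + 4)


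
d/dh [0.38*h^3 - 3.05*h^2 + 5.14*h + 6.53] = 1.14*h^2 - 6.1*h + 5.14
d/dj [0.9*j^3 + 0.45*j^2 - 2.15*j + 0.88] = 2.7*j^2 + 0.9*j - 2.15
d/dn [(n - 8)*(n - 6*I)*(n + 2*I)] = 3*n^2 - 8*n*(2 + I) + 12 + 32*I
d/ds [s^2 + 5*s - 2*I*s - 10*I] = 2*s + 5 - 2*I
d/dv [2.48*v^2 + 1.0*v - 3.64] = 4.96*v + 1.0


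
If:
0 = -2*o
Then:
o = 0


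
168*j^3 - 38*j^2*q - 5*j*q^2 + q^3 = (-7*j + q)*(-4*j + q)*(6*j + q)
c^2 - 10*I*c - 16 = (c - 8*I)*(c - 2*I)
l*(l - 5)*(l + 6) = l^3 + l^2 - 30*l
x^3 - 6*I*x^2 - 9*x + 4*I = (x - 4*I)*(x - I)^2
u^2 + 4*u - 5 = (u - 1)*(u + 5)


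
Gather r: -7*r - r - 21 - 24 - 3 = -8*r - 48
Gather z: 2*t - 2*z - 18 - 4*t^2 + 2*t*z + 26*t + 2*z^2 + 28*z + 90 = -4*t^2 + 28*t + 2*z^2 + z*(2*t + 26) + 72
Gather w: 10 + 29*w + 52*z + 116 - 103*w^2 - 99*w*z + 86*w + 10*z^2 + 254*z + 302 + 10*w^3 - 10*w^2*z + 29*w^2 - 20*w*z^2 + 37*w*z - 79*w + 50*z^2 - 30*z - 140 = 10*w^3 + w^2*(-10*z - 74) + w*(-20*z^2 - 62*z + 36) + 60*z^2 + 276*z + 288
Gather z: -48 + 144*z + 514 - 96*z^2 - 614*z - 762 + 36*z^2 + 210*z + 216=-60*z^2 - 260*z - 80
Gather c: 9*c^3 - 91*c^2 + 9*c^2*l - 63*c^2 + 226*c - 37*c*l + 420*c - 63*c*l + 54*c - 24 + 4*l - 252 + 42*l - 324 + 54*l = 9*c^3 + c^2*(9*l - 154) + c*(700 - 100*l) + 100*l - 600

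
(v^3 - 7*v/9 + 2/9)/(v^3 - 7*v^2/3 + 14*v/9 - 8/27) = 3*(v + 1)/(3*v - 4)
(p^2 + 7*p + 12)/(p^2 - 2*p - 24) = (p + 3)/(p - 6)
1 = 1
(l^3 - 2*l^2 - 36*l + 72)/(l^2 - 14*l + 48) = (l^2 + 4*l - 12)/(l - 8)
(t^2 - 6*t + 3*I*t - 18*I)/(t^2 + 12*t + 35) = (t^2 + 3*t*(-2 + I) - 18*I)/(t^2 + 12*t + 35)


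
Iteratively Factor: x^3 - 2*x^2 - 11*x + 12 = (x - 4)*(x^2 + 2*x - 3) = (x - 4)*(x - 1)*(x + 3)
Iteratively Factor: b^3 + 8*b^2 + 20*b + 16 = (b + 2)*(b^2 + 6*b + 8) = (b + 2)^2*(b + 4)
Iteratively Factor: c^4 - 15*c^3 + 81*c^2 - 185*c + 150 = (c - 2)*(c^3 - 13*c^2 + 55*c - 75) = (c - 3)*(c - 2)*(c^2 - 10*c + 25) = (c - 5)*(c - 3)*(c - 2)*(c - 5)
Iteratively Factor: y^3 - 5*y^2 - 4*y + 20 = (y + 2)*(y^2 - 7*y + 10) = (y - 2)*(y + 2)*(y - 5)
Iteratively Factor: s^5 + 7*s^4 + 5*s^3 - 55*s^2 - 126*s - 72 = (s + 4)*(s^4 + 3*s^3 - 7*s^2 - 27*s - 18) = (s - 3)*(s + 4)*(s^3 + 6*s^2 + 11*s + 6) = (s - 3)*(s + 1)*(s + 4)*(s^2 + 5*s + 6) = (s - 3)*(s + 1)*(s + 2)*(s + 4)*(s + 3)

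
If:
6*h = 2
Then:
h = 1/3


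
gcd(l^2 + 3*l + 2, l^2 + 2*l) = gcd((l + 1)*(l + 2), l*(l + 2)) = l + 2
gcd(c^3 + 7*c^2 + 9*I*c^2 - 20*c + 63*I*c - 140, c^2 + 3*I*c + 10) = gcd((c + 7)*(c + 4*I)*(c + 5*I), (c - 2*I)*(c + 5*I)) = c + 5*I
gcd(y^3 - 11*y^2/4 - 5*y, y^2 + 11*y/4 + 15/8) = y + 5/4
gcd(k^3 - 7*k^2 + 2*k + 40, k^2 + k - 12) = 1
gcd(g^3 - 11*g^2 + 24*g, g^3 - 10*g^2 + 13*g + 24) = g^2 - 11*g + 24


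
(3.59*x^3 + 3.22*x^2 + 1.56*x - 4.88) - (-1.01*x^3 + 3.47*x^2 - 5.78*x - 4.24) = 4.6*x^3 - 0.25*x^2 + 7.34*x - 0.64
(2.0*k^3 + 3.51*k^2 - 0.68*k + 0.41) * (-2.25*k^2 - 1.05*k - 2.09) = -4.5*k^5 - 9.9975*k^4 - 6.3355*k^3 - 7.5444*k^2 + 0.9907*k - 0.8569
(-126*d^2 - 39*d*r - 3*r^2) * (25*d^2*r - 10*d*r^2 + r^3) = -3150*d^4*r + 285*d^3*r^2 + 189*d^2*r^3 - 9*d*r^4 - 3*r^5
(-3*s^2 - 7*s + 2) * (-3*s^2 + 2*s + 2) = 9*s^4 + 15*s^3 - 26*s^2 - 10*s + 4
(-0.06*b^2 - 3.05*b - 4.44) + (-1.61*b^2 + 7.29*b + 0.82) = -1.67*b^2 + 4.24*b - 3.62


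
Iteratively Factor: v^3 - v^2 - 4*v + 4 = (v - 2)*(v^2 + v - 2) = (v - 2)*(v + 2)*(v - 1)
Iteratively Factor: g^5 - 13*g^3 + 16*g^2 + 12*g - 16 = (g - 2)*(g^4 + 2*g^3 - 9*g^2 - 2*g + 8) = (g - 2)^2*(g^3 + 4*g^2 - g - 4) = (g - 2)^2*(g + 1)*(g^2 + 3*g - 4) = (g - 2)^2*(g + 1)*(g + 4)*(g - 1)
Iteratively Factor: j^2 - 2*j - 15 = (j - 5)*(j + 3)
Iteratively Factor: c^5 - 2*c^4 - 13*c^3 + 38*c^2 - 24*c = (c)*(c^4 - 2*c^3 - 13*c^2 + 38*c - 24) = c*(c - 3)*(c^3 + c^2 - 10*c + 8) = c*(c - 3)*(c - 1)*(c^2 + 2*c - 8) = c*(c - 3)*(c - 2)*(c - 1)*(c + 4)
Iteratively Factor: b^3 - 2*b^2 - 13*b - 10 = (b - 5)*(b^2 + 3*b + 2) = (b - 5)*(b + 2)*(b + 1)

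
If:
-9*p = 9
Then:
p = -1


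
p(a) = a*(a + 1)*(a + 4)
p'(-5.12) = 31.44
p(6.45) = 502.15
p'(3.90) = 88.63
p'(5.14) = 134.66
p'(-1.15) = -3.53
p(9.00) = 1170.00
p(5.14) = 288.45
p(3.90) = 150.97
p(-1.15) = 0.49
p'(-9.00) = 157.00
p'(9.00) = 337.00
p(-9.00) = -360.00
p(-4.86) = -16.13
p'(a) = a*(a + 1) + a*(a + 4) + (a + 1)*(a + 4)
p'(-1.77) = -4.30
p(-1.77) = 3.04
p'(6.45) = 193.31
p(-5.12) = -23.63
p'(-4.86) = 26.26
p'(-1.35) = -4.03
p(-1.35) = 1.25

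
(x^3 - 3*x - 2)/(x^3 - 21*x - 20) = (x^2 - x - 2)/(x^2 - x - 20)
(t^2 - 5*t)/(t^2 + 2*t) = (t - 5)/(t + 2)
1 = 1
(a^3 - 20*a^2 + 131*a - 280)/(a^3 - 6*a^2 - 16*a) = (a^2 - 12*a + 35)/(a*(a + 2))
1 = 1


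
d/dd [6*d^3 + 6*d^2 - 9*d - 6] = 18*d^2 + 12*d - 9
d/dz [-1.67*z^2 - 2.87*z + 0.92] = -3.34*z - 2.87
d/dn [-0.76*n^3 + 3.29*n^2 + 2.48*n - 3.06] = -2.28*n^2 + 6.58*n + 2.48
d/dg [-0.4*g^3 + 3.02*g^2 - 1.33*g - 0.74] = -1.2*g^2 + 6.04*g - 1.33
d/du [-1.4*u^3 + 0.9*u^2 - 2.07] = u*(1.8 - 4.2*u)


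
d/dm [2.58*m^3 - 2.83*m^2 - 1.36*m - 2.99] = 7.74*m^2 - 5.66*m - 1.36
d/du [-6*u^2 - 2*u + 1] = -12*u - 2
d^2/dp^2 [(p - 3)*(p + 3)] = 2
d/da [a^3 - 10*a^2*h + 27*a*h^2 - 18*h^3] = 3*a^2 - 20*a*h + 27*h^2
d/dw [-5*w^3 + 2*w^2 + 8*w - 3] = -15*w^2 + 4*w + 8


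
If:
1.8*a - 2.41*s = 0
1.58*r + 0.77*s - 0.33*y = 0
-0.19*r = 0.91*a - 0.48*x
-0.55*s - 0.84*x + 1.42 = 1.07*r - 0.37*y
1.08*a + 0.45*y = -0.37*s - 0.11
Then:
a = 0.81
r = -0.86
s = 0.61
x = 1.20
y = -2.69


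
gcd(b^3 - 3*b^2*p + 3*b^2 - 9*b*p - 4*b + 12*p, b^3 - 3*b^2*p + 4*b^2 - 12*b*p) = -b^2 + 3*b*p - 4*b + 12*p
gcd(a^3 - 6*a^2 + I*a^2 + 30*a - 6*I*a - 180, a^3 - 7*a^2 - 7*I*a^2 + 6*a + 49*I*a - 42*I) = a - 6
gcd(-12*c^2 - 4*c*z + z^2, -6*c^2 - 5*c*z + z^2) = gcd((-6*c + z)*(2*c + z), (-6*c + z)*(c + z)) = -6*c + z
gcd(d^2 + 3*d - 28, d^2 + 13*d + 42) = d + 7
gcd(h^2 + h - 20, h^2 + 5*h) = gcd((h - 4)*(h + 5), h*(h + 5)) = h + 5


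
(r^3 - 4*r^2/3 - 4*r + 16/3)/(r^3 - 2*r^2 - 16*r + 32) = (3*r^2 + 2*r - 8)/(3*(r^2 - 16))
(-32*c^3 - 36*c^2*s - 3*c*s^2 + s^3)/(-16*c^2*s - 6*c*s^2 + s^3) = (4*c^2 + 5*c*s + s^2)/(s*(2*c + s))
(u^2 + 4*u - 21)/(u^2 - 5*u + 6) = (u + 7)/(u - 2)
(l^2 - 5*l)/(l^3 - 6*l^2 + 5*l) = 1/(l - 1)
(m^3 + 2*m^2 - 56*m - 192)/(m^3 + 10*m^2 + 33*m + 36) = (m^2 - 2*m - 48)/(m^2 + 6*m + 9)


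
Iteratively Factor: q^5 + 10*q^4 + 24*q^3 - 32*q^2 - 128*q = (q - 2)*(q^4 + 12*q^3 + 48*q^2 + 64*q) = q*(q - 2)*(q^3 + 12*q^2 + 48*q + 64) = q*(q - 2)*(q + 4)*(q^2 + 8*q + 16) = q*(q - 2)*(q + 4)^2*(q + 4)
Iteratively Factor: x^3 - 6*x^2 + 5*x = (x - 5)*(x^2 - x) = x*(x - 5)*(x - 1)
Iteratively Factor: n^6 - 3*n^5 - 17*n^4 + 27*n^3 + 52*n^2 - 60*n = (n)*(n^5 - 3*n^4 - 17*n^3 + 27*n^2 + 52*n - 60) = n*(n + 2)*(n^4 - 5*n^3 - 7*n^2 + 41*n - 30) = n*(n + 2)*(n + 3)*(n^3 - 8*n^2 + 17*n - 10) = n*(n - 1)*(n + 2)*(n + 3)*(n^2 - 7*n + 10) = n*(n - 2)*(n - 1)*(n + 2)*(n + 3)*(n - 5)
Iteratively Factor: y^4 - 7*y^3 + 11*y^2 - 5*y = (y)*(y^3 - 7*y^2 + 11*y - 5) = y*(y - 1)*(y^2 - 6*y + 5) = y*(y - 1)^2*(y - 5)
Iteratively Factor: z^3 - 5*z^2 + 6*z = (z - 2)*(z^2 - 3*z) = (z - 3)*(z - 2)*(z)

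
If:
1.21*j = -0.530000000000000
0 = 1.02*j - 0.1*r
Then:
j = -0.44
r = -4.47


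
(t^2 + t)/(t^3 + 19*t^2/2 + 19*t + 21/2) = 2*t/(2*t^2 + 17*t + 21)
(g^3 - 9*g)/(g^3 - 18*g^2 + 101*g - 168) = g*(g + 3)/(g^2 - 15*g + 56)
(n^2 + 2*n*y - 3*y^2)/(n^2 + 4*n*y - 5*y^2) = (n + 3*y)/(n + 5*y)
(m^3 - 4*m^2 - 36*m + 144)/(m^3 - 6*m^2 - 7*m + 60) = (m^2 - 36)/(m^2 - 2*m - 15)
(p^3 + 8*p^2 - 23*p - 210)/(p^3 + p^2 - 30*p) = (p + 7)/p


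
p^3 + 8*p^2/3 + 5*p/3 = p*(p + 1)*(p + 5/3)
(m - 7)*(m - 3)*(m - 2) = m^3 - 12*m^2 + 41*m - 42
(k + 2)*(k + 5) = k^2 + 7*k + 10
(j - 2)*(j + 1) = j^2 - j - 2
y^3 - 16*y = y*(y - 4)*(y + 4)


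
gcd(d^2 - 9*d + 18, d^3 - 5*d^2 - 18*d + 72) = d^2 - 9*d + 18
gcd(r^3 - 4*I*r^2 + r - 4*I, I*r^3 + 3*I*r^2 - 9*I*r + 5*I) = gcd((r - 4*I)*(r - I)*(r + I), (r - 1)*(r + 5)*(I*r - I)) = 1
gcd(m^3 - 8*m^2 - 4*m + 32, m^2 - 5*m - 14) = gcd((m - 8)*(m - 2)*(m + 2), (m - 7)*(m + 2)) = m + 2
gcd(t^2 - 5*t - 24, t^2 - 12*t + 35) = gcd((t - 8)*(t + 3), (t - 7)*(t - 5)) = 1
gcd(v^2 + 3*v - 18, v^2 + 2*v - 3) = 1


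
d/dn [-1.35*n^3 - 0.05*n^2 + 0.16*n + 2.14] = -4.05*n^2 - 0.1*n + 0.16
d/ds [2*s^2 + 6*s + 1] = 4*s + 6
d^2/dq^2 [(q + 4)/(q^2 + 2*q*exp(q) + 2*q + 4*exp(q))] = 2*(4*(q + 4)*(q*exp(q) + q + 3*exp(q) + 1)^2 - (q^2 + 2*q*exp(q) + 2*q + 4*exp(q))*(2*q*exp(q) + 2*q + (q + 4)*(q*exp(q) + 4*exp(q) + 1) + 6*exp(q) + 2))/(q^2 + 2*q*exp(q) + 2*q + 4*exp(q))^3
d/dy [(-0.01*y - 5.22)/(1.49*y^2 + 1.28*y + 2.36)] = (0.0149*y^2 + 15.5556*y + 6.658)/(2.2201*y^4 + 3.8144*y^3 + 8.6712*y^2 + 6.0416*y + 5.5696)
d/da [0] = 0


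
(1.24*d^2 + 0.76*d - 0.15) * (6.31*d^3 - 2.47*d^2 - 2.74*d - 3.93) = 7.8244*d^5 + 1.7328*d^4 - 6.2213*d^3 - 6.5851*d^2 - 2.5758*d + 0.5895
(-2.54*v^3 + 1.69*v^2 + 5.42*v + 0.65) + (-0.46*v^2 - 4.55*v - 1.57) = -2.54*v^3 + 1.23*v^2 + 0.87*v - 0.92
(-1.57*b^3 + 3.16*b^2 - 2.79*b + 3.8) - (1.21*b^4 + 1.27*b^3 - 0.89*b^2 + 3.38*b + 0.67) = -1.21*b^4 - 2.84*b^3 + 4.05*b^2 - 6.17*b + 3.13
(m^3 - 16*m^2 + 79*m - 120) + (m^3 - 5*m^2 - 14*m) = 2*m^3 - 21*m^2 + 65*m - 120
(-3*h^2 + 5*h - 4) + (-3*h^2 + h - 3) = -6*h^2 + 6*h - 7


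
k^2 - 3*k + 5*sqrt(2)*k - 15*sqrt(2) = (k - 3)*(k + 5*sqrt(2))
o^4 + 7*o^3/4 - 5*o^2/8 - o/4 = o*(o - 1/2)*(o + 1/4)*(o + 2)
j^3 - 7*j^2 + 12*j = j*(j - 4)*(j - 3)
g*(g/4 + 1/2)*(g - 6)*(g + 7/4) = g^4/4 - 9*g^3/16 - 19*g^2/4 - 21*g/4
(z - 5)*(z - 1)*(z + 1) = z^3 - 5*z^2 - z + 5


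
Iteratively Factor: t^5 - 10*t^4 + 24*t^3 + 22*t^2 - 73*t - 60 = (t + 1)*(t^4 - 11*t^3 + 35*t^2 - 13*t - 60) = (t - 5)*(t + 1)*(t^3 - 6*t^2 + 5*t + 12) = (t - 5)*(t + 1)^2*(t^2 - 7*t + 12) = (t - 5)*(t - 4)*(t + 1)^2*(t - 3)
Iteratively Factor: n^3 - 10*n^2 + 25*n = (n - 5)*(n^2 - 5*n) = n*(n - 5)*(n - 5)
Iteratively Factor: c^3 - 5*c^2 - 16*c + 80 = (c - 5)*(c^2 - 16) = (c - 5)*(c + 4)*(c - 4)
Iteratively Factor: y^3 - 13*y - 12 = (y + 1)*(y^2 - y - 12) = (y - 4)*(y + 1)*(y + 3)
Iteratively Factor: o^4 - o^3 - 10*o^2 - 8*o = (o - 4)*(o^3 + 3*o^2 + 2*o) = o*(o - 4)*(o^2 + 3*o + 2) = o*(o - 4)*(o + 2)*(o + 1)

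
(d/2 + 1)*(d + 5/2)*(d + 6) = d^3/2 + 21*d^2/4 + 16*d + 15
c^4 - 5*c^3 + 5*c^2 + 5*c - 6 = (c - 3)*(c - 2)*(c - 1)*(c + 1)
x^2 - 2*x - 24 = (x - 6)*(x + 4)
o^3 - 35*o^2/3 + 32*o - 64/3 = (o - 8)*(o - 8/3)*(o - 1)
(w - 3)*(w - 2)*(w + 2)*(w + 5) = w^4 + 2*w^3 - 19*w^2 - 8*w + 60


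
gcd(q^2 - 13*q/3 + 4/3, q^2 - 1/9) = q - 1/3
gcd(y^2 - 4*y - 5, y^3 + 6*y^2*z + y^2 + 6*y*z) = y + 1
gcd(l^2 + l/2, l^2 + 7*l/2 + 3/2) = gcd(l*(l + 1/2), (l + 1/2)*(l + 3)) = l + 1/2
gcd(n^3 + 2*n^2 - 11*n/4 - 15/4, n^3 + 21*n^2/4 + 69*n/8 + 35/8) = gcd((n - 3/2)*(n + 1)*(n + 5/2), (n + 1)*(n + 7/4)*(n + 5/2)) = n^2 + 7*n/2 + 5/2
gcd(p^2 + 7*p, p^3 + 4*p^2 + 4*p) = p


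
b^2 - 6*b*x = b*(b - 6*x)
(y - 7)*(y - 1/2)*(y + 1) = y^3 - 13*y^2/2 - 4*y + 7/2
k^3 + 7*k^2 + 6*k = k*(k + 1)*(k + 6)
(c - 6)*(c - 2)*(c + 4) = c^3 - 4*c^2 - 20*c + 48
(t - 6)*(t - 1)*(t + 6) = t^3 - t^2 - 36*t + 36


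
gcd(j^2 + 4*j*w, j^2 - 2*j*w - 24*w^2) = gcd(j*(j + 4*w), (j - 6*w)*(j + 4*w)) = j + 4*w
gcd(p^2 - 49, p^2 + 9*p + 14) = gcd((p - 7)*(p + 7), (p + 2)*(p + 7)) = p + 7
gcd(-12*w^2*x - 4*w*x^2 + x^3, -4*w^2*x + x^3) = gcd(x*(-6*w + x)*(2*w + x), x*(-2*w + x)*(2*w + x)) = 2*w*x + x^2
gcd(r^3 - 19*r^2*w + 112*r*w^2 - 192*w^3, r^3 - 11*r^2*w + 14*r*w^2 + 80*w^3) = r - 8*w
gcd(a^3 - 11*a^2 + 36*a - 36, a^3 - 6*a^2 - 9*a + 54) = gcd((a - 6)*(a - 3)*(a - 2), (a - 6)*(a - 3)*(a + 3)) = a^2 - 9*a + 18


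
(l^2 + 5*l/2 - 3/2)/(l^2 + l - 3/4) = 2*(l + 3)/(2*l + 3)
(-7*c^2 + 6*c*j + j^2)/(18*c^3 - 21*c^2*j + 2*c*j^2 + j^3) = (-7*c - j)/(18*c^2 - 3*c*j - j^2)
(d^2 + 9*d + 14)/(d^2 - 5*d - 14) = (d + 7)/(d - 7)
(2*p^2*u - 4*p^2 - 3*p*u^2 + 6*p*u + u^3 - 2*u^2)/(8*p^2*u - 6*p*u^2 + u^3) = (p*u - 2*p - u^2 + 2*u)/(u*(4*p - u))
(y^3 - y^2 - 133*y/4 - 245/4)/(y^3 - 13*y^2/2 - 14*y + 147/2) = (y + 5/2)/(y - 3)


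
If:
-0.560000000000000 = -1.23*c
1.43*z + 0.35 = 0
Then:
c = 0.46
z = -0.24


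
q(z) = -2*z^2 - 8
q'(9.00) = -36.00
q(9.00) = -170.00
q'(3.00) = -12.00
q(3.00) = -26.00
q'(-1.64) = 6.56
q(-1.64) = -13.38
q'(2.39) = -9.56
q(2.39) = -19.42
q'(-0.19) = 0.76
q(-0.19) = -8.07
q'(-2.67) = 10.68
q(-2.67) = -22.26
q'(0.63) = -2.52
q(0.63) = -8.79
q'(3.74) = -14.96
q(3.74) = -35.98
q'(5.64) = -22.56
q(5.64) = -71.62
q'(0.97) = -3.88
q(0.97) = -9.88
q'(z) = -4*z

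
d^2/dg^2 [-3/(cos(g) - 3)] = 3*(cos(g)^2 + 3*cos(g) - 2)/(cos(g) - 3)^3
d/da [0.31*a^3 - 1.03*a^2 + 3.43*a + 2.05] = 0.93*a^2 - 2.06*a + 3.43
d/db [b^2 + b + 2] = 2*b + 1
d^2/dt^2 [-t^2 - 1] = -2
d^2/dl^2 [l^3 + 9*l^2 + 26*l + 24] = 6*l + 18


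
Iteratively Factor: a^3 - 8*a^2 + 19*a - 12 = (a - 3)*(a^2 - 5*a + 4) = (a - 3)*(a - 1)*(a - 4)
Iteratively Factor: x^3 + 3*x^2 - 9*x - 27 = (x - 3)*(x^2 + 6*x + 9) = (x - 3)*(x + 3)*(x + 3)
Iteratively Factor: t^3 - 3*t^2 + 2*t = (t - 2)*(t^2 - t) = (t - 2)*(t - 1)*(t)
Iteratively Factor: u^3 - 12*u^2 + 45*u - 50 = (u - 2)*(u^2 - 10*u + 25) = (u - 5)*(u - 2)*(u - 5)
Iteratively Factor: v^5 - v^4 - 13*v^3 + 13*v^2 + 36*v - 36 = (v - 2)*(v^4 + v^3 - 11*v^2 - 9*v + 18) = (v - 2)*(v + 3)*(v^3 - 2*v^2 - 5*v + 6) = (v - 3)*(v - 2)*(v + 3)*(v^2 + v - 2) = (v - 3)*(v - 2)*(v + 2)*(v + 3)*(v - 1)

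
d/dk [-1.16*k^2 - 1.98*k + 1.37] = -2.32*k - 1.98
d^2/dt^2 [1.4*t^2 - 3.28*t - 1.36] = 2.80000000000000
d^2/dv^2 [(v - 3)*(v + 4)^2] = 6*v + 10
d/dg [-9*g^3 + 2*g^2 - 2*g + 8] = -27*g^2 + 4*g - 2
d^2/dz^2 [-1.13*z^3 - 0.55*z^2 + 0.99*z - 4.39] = -6.78*z - 1.1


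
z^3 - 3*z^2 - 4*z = z*(z - 4)*(z + 1)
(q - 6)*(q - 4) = q^2 - 10*q + 24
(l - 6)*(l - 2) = l^2 - 8*l + 12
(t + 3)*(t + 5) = t^2 + 8*t + 15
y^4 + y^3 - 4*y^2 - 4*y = y*(y - 2)*(y + 1)*(y + 2)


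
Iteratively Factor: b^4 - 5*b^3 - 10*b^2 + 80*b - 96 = (b - 4)*(b^3 - b^2 - 14*b + 24) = (b - 4)*(b + 4)*(b^2 - 5*b + 6) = (b - 4)*(b - 2)*(b + 4)*(b - 3)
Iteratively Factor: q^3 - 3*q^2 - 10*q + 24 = (q - 2)*(q^2 - q - 12) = (q - 2)*(q + 3)*(q - 4)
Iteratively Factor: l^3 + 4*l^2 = (l)*(l^2 + 4*l) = l*(l + 4)*(l)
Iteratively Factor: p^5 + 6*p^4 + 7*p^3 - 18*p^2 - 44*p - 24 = (p - 2)*(p^4 + 8*p^3 + 23*p^2 + 28*p + 12) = (p - 2)*(p + 2)*(p^3 + 6*p^2 + 11*p + 6) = (p - 2)*(p + 1)*(p + 2)*(p^2 + 5*p + 6) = (p - 2)*(p + 1)*(p + 2)^2*(p + 3)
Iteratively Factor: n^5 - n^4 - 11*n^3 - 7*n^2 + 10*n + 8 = (n + 2)*(n^4 - 3*n^3 - 5*n^2 + 3*n + 4) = (n - 4)*(n + 2)*(n^3 + n^2 - n - 1) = (n - 4)*(n + 1)*(n + 2)*(n^2 - 1) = (n - 4)*(n + 1)^2*(n + 2)*(n - 1)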